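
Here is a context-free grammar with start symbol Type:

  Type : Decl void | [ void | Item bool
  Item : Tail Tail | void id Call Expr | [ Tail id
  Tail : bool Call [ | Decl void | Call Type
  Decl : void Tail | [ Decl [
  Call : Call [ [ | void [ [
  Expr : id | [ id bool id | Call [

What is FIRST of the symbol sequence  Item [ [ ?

{ [, bool, void }

Add FIRST(Item) = { [, bool, void }; Item is not nullable, stop.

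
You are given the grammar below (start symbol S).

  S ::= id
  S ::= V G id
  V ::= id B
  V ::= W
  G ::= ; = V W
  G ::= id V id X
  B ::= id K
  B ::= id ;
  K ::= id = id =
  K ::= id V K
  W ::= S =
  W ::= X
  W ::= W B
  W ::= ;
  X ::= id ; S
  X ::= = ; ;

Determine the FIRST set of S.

{ ;, =, id }

S ::= id contributes {id}.
From S ::= V G id: add FIRST(V) = { ;, =, id }.
Union: FIRST(S) = { ;, =, id }.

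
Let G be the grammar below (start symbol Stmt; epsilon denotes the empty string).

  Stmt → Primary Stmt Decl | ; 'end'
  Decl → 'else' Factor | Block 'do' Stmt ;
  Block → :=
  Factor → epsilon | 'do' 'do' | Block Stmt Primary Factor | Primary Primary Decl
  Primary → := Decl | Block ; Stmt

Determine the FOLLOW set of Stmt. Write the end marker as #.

Stmt is the start symbol, so # ∈ FOLLOW(Stmt).
In Stmt → Primary Stmt Decl: add FIRST(Decl) = { 'else', := }.
In Decl → Block 'do' Stmt ;: add FIRST(;) = { ; }.
In Factor → Block Stmt Primary Factor: add FIRST(Primary Factor) = { := }.
In Primary → Block ; Stmt: Stmt is at the end, add FOLLOW(Primary) = { #, 'do', 'else', :=, ; }.
Union: FOLLOW(Stmt) = { #, 'do', 'else', :=, ; }.

{ #, 'do', 'else', :=, ; }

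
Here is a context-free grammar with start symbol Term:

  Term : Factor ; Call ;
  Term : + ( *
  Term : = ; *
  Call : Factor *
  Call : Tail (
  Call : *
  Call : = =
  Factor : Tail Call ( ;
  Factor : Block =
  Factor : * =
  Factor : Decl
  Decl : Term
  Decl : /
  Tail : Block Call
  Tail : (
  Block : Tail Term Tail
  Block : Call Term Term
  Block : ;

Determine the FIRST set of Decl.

{ (, *, +, /, ;, = }

From Decl : Term: add FIRST(Term) = { (, *, +, /, ;, = }.
Decl : / contributes {/}.
Union: FIRST(Decl) = { (, *, +, /, ;, = }.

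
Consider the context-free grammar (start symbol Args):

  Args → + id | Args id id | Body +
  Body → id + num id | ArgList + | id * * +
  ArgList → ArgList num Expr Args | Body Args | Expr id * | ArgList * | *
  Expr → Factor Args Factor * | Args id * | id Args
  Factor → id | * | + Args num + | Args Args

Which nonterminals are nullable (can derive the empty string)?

No nonterminal has an empty production or an RHS whose symbols are all nullable.

{ } (none)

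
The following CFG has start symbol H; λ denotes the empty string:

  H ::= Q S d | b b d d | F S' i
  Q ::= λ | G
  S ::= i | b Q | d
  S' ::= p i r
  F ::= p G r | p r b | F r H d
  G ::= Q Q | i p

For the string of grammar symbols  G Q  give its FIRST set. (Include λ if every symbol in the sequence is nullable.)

{ i, λ }

Add FIRST(G)\{λ} = { i }; G is nullable, continue.
Add FIRST(Q)\{λ} = { i }; Q is nullable, continue.
Every symbol is nullable, so include λ.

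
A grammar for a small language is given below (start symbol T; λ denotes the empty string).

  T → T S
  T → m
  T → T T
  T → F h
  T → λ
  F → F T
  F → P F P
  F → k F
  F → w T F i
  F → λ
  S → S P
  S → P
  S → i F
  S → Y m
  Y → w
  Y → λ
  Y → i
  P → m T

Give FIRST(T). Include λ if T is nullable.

From T → T S: T nullable, take FIRST(T) ∪ FIRST(S) = { h, i, k, m, w }.
T → m contributes {m}.
From T → T T: T, T nullable, take FIRST(T) ∪ FIRST(T) = { h, i, k, m, w }; also λ since the whole RHS is nullable.
From T → F h: F nullable, take FIRST(F) ∪ {h} = { h, i, k, m, w }.
T → λ contributes λ.
Union: FIRST(T) = { h, i, k, m, w, λ }.

{ h, i, k, m, w, λ }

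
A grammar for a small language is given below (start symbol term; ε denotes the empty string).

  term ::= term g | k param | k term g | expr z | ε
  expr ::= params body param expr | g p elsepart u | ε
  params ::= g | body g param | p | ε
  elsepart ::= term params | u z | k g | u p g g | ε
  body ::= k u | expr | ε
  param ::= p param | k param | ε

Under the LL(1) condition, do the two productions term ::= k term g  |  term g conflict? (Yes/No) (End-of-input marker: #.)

FIRST(k term g) = { k } and FIRST(term g) = { g, k, p, z }.
Both contain k, so the two alternatives are not disjoint — LL(1) conflict.

Yes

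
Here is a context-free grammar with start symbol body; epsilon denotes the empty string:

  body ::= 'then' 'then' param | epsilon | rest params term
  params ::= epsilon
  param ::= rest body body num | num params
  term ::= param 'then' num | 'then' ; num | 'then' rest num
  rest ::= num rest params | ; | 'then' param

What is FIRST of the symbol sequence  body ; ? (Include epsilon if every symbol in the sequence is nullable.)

{ 'then', ;, num }

Add FIRST(body)\{epsilon} = { 'then', ;, num }; body is nullable, continue.
; is a terminal; add {;} and stop.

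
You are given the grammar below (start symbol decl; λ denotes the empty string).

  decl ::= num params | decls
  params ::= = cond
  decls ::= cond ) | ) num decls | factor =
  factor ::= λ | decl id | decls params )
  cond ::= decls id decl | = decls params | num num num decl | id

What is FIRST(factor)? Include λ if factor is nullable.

factor ::= λ contributes λ.
From factor ::= decl id: add FIRST(decl) = { ), =, id, num }.
From factor ::= decls params ): add FIRST(decls) = { ), =, id, num }.
Union: FIRST(factor) = { ), =, id, num, λ }.

{ ), =, id, num, λ }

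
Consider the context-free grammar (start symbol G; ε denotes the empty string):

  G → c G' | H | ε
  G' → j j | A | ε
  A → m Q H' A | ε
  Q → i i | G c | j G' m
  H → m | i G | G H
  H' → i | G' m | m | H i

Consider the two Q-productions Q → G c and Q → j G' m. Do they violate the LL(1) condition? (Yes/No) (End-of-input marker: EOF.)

No

FIRST(G c) = { c, i, m } and FIRST(j G' m) = { j }.
The FIRST sets are disjoint and neither alternative is nullable — no conflict.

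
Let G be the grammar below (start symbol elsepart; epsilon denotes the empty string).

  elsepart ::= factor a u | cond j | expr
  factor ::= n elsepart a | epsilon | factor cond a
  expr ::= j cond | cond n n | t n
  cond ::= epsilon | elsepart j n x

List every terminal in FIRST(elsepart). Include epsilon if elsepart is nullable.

From elsepart ::= factor a u: factor nullable, take FIRST(factor) ∪ {a} = { a, j, n, t }.
From elsepart ::= cond j: cond nullable, take FIRST(cond) ∪ {j} = { a, j, n, t }.
From elsepart ::= expr: add FIRST(expr) = { a, j, n, t }.
Union: FIRST(elsepart) = { a, j, n, t }.

{ a, j, n, t }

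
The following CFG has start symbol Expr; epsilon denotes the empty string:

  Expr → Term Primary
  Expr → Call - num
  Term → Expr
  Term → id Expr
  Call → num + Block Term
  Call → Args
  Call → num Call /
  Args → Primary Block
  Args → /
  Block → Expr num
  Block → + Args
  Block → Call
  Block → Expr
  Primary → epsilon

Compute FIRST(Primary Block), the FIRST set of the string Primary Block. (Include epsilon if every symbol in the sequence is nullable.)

{ +, /, id, num }

Add FIRST(Primary)\{epsilon} = {  }; Primary is nullable, continue.
Add FIRST(Block) = { +, /, id, num }; Block is not nullable, stop.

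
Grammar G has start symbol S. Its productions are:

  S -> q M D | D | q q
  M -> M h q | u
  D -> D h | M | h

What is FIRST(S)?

{ h, q, u }

S -> q M D contributes {q}.
From S -> D: add FIRST(D) = { h, u }.
S -> q q contributes {q}.
Union: FIRST(S) = { h, q, u }.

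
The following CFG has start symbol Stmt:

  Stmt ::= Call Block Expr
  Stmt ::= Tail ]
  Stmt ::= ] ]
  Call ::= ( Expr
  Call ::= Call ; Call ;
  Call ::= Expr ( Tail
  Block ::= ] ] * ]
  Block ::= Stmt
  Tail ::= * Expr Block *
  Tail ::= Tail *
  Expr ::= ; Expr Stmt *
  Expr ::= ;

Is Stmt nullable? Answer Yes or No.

No nonterminal in this grammar is nullable.
No production of Stmt has an RHS whose symbols are all nullable, so Stmt is not nullable.

No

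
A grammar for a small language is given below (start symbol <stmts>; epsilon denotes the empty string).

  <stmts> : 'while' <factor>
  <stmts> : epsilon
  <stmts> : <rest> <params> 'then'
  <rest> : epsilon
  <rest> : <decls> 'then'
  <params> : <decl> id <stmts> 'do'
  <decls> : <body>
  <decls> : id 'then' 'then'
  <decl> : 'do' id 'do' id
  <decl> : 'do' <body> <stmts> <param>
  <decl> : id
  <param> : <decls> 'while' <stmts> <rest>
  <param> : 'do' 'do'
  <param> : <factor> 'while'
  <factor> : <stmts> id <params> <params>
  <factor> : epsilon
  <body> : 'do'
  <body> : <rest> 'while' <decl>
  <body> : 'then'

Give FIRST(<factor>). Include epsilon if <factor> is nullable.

{ 'do', 'then', 'while', id, epsilon }

From <factor> : <stmts> id <params> <params>: <stmts> nullable, take FIRST(<stmts>) ∪ {id} = { 'do', 'then', 'while', id }.
<factor> : epsilon contributes epsilon.
Union: FIRST(<factor>) = { 'do', 'then', 'while', id, epsilon }.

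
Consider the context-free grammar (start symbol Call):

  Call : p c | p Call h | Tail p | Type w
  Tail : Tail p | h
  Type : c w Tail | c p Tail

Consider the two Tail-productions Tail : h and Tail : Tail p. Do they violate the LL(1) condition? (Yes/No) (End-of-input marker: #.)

Yes

FIRST(h) = { h } and FIRST(Tail p) = { h }.
Both contain h, so the two alternatives are not disjoint — LL(1) conflict.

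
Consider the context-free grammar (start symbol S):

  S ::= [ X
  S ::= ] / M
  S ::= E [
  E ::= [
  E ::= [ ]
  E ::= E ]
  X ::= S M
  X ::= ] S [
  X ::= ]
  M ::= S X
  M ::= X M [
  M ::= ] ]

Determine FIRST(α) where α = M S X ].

{ [, ] }

Add FIRST(M) = { [, ] }; M is not nullable, stop.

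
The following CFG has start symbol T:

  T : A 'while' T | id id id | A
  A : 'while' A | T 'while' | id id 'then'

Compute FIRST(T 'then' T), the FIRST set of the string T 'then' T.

Add FIRST(T) = { 'while', id }; T is not nullable, stop.

{ 'while', id }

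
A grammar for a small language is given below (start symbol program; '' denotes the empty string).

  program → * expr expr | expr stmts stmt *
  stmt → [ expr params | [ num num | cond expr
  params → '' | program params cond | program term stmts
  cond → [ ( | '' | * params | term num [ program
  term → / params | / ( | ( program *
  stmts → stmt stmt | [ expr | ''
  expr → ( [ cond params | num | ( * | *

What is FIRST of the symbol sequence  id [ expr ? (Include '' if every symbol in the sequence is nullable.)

{ id }

id is a terminal; add {id} and stop.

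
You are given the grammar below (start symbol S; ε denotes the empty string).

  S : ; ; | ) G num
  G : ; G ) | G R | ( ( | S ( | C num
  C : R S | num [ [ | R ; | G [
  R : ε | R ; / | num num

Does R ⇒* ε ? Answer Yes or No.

R has an ε-production, so R ⇒ ε.

Yes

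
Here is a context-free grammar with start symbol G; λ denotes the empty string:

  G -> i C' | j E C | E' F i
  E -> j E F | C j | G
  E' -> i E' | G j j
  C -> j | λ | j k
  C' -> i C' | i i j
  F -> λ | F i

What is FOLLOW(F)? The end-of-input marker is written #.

In G -> E' F i: add FIRST(i) = { i }.
In E -> j E F: F is at the end, add FOLLOW(E) = { #, i, j }.
In F -> F i: add FIRST(i) = { i }.
Union: FOLLOW(F) = { #, i, j }.

{ #, i, j }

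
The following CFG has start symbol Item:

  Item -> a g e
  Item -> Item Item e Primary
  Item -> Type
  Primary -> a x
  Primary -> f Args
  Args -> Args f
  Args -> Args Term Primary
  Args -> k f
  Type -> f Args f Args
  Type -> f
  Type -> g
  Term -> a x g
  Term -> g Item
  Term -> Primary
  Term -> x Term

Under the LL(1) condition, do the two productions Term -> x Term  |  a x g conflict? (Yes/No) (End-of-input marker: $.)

FIRST(x Term) = { x } and FIRST(a x g) = { a }.
The FIRST sets are disjoint and neither alternative is nullable — no conflict.

No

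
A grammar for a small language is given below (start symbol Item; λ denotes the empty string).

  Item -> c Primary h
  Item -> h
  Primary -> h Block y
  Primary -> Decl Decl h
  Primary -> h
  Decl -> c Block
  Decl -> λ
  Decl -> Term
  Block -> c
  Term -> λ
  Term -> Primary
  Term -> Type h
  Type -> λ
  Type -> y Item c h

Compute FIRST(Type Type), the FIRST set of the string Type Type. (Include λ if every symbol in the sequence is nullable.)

Add FIRST(Type)\{λ} = { y }; Type is nullable, continue.
Add FIRST(Type)\{λ} = { y }; Type is nullable, continue.
Every symbol is nullable, so include λ.

{ y, λ }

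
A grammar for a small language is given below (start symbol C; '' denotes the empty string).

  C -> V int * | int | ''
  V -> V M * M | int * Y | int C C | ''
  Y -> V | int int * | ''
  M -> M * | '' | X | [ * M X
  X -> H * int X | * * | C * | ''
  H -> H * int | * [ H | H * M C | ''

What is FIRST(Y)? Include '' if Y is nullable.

From Y -> V: add FIRST(V) = { *, [, int, '' } (including '' since V is nullable).
Y -> int int * contributes {int}.
Y -> '' contributes ''.
Union: FIRST(Y) = { *, [, int, '' }.

{ *, [, int, '' }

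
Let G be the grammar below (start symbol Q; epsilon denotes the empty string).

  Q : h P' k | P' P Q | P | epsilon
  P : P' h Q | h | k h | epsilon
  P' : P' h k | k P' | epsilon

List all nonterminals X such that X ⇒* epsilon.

Directly nullable (have an epsilon-production): Q, P, P'.

{ P, P', Q }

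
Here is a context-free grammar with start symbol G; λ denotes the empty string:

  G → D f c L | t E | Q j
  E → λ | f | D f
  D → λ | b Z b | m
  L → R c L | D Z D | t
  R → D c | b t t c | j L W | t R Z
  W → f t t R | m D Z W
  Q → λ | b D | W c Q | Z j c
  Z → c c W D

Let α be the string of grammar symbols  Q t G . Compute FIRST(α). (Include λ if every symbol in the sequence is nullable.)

{ b, c, f, m, t }

Add FIRST(Q)\{λ} = { b, c, f, m }; Q is nullable, continue.
t is a terminal; add {t} and stop.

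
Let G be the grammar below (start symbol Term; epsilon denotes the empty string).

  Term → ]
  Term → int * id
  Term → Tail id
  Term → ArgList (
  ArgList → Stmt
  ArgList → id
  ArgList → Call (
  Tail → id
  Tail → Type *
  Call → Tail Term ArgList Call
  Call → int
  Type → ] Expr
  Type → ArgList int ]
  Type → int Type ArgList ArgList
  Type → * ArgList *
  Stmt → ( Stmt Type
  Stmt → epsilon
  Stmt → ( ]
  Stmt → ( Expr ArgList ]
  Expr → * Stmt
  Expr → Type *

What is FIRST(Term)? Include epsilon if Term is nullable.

{ (, *, ], id, int }

Term → ] contributes {]}.
Term → int * id contributes {int}.
From Term → Tail id: add FIRST(Tail) = { (, *, ], id, int }.
From Term → ArgList (: ArgList nullable, take FIRST(ArgList) ∪ {(} = { (, *, ], id, int }.
Union: FIRST(Term) = { (, *, ], id, int }.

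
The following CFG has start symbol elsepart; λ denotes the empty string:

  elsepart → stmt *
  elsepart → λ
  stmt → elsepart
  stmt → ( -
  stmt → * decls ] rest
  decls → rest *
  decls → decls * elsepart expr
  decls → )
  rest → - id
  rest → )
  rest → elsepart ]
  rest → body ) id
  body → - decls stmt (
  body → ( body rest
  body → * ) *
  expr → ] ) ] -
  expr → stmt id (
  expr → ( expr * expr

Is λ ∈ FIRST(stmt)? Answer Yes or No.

stmt → elsepart and each of elsepart is nullable, so stmt ⇒* λ.

Yes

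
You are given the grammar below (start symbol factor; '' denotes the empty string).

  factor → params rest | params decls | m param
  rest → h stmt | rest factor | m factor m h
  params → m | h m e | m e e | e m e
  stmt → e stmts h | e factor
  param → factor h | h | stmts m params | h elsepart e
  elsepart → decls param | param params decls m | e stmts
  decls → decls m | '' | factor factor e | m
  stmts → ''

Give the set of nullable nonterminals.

{ decls, stmts }

Directly nullable (have an ''-production): decls, stmts.
No other nonterminal has a production whose RHS symbols are all nullable.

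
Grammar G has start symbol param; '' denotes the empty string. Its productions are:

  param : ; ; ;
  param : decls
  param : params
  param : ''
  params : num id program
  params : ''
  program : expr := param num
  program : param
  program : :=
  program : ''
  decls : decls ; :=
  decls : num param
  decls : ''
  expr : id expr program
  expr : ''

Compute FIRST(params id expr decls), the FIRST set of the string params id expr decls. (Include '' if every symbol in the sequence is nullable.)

Add FIRST(params)\{''} = { num }; params is nullable, continue.
id is a terminal; add {id} and stop.

{ id, num }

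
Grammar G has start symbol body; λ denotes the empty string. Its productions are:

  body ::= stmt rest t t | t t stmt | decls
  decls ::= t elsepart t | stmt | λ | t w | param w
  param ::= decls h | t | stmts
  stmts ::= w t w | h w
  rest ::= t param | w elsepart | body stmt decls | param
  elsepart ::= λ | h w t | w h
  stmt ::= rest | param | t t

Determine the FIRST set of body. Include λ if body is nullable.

From body ::= stmt rest t t: add FIRST(stmt) = { h, t, w }.
body ::= t t stmt contributes {t}.
From body ::= decls: add FIRST(decls) = { h, t, w, λ } (including λ since decls is nullable).
Union: FIRST(body) = { h, t, w, λ }.

{ h, t, w, λ }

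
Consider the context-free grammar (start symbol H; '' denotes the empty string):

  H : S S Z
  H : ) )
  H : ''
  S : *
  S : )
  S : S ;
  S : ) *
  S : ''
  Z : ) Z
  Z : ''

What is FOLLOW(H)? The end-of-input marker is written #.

H is the start symbol, so # ∈ FOLLOW(H).
Union: FOLLOW(H) = { # }.

{ # }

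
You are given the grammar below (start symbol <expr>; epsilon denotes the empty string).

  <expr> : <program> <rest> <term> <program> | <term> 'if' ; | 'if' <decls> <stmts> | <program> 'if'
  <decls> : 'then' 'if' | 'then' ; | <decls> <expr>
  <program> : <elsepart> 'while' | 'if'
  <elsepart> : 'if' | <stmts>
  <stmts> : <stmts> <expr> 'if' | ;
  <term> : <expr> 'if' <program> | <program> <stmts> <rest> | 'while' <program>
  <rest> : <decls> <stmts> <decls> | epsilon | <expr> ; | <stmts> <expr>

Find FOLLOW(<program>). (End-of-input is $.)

In <expr> : <program> <rest> <term> <program>: add FIRST(<rest> <term> <program>) = { 'if', 'then', 'while', ; }.
In <expr> : <program> <rest> <term> <program>: <program> is at the end, add FOLLOW(<expr>) = { $, 'if', 'while', ; }.
In <expr> : <program> 'if': add FIRST('if') = { 'if' }.
In <term> : <expr> 'if' <program>: <program> is at the end, add FOLLOW(<term>) = { 'if', ; }.
In <term> : <program> <stmts> <rest>: add FIRST(<stmts> <rest>) = { ; }.
In <term> : 'while' <program>: <program> is at the end, add FOLLOW(<term>) = { 'if', ; }.
Union: FOLLOW(<program>) = { $, 'if', 'then', 'while', ; }.

{ $, 'if', 'then', 'while', ; }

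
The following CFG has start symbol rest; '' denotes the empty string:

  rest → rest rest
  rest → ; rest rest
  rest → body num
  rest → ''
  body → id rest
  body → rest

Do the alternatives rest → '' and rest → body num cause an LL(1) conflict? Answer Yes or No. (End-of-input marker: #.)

FIRST('') = { '' } and FIRST(body num) = { ;, id, num }.
The first alternative is nullable and FOLLOW(rest) = { #, ;, id, num } shares ; with FIRST of the second — conflict.

Yes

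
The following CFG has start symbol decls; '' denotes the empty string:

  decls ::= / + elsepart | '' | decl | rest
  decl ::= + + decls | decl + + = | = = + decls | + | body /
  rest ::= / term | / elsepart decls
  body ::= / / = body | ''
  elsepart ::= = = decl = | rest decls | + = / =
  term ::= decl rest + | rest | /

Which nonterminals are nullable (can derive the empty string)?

Directly nullable (have an ''-production): decls, body.
No other nonterminal has a production whose RHS symbols are all nullable.

{ body, decls }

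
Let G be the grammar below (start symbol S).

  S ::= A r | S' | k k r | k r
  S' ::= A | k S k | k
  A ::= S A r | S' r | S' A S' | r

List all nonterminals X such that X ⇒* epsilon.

No nonterminal has an empty production or an RHS whose symbols are all nullable.

{ } (none)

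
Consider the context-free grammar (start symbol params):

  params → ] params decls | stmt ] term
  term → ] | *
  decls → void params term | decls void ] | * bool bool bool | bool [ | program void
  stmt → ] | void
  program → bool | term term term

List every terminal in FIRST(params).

params → ] params decls contributes {]}.
From params → stmt ] term: add FIRST(stmt) = { ], void }.
Union: FIRST(params) = { ], void }.

{ ], void }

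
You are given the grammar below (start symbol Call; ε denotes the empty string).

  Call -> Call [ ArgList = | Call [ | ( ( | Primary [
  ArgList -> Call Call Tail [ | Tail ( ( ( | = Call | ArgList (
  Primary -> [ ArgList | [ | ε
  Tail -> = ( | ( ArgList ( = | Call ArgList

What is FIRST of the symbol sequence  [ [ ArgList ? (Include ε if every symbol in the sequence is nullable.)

[ is a terminal; add {[} and stop.

{ [ }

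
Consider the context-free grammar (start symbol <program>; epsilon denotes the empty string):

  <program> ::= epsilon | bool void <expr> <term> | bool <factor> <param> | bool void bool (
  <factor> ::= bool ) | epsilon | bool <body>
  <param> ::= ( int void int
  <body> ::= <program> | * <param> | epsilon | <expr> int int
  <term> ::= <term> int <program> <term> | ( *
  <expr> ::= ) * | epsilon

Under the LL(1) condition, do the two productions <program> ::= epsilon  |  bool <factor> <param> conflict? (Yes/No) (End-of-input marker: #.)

No

FIRST(epsilon) = { epsilon } and FIRST(bool <factor> <param>) = { bool }.
The first is nullable but FOLLOW(<program>) = { #, ( } is disjoint from FIRST of the second.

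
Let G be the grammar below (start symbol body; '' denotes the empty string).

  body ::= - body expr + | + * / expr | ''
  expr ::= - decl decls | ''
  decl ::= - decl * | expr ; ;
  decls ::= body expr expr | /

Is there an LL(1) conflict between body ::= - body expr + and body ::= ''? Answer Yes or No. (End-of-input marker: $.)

FIRST(- body expr +) = { - } and FIRST('') = { '' }.
The second alternative is nullable and FOLLOW(body) = { $, +, -, ; } shares - with FIRST of the first — conflict.

Yes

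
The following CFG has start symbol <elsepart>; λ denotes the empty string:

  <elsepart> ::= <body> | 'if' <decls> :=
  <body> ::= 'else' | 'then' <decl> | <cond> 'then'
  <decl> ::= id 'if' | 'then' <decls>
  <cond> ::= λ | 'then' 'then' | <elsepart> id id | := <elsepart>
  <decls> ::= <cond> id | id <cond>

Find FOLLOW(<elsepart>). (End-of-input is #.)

<elsepart> is the start symbol, so # ∈ FOLLOW(<elsepart>).
In <cond> ::= <elsepart> id id: add FIRST(id id) = { id }.
In <cond> ::= := <elsepart>: <elsepart> is at the end, add FOLLOW(<cond>) = { #, 'then', :=, id }.
Union: FOLLOW(<elsepart>) = { #, 'then', :=, id }.

{ #, 'then', :=, id }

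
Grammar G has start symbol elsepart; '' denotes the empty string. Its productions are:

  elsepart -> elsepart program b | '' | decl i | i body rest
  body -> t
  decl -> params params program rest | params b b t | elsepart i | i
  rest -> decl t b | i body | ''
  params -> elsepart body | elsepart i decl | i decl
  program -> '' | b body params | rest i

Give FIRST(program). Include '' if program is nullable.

program -> '' contributes ''.
program -> b body params contributes {b}.
From program -> rest i: rest nullable, take FIRST(rest) ∪ {i} = { b, i, t }.
Union: FIRST(program) = { b, i, t, '' }.

{ b, i, t, '' }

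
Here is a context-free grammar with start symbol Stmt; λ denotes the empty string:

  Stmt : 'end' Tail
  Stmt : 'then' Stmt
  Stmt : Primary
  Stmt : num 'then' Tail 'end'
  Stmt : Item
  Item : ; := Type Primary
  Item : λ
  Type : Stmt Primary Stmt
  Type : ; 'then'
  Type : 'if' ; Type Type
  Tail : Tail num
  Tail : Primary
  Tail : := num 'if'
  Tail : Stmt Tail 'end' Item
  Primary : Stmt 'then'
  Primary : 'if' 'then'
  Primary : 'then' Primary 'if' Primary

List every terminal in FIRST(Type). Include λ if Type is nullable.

From Type : Stmt Primary Stmt: Stmt nullable, take FIRST(Stmt) ∪ FIRST(Primary) = { 'end', 'if', 'then', ;, num }.
Type : ; 'then' contributes {;}.
Type : 'if' ; Type Type contributes {'if'}.
Union: FIRST(Type) = { 'end', 'if', 'then', ;, num }.

{ 'end', 'if', 'then', ;, num }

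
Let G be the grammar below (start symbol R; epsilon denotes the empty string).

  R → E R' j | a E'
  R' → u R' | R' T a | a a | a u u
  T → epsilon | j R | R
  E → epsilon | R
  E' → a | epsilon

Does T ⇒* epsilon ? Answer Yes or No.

Yes

T has an epsilon-production, so T ⇒ epsilon.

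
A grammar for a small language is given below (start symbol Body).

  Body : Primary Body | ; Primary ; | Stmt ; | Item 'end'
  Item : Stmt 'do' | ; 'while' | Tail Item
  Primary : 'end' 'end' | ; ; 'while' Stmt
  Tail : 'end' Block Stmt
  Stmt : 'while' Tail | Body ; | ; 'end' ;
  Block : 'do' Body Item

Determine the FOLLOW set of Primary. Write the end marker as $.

{ 'end', 'while', ; }

In Body : Primary Body: add FIRST(Body) = { 'end', 'while', ; }.
In Body : ; Primary ;: add FIRST(;) = { ; }.
Union: FOLLOW(Primary) = { 'end', 'while', ; }.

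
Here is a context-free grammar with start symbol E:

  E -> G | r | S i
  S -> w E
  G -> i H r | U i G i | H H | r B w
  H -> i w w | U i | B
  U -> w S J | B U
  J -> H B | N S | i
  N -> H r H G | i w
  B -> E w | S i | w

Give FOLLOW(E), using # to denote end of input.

E is the start symbol, so # ∈ FOLLOW(E).
In S -> w E: E is at the end, add FOLLOW(S) = { i, r, w }.
In B -> E w: add FIRST(w) = { w }.
Union: FOLLOW(E) = { #, i, r, w }.

{ #, i, r, w }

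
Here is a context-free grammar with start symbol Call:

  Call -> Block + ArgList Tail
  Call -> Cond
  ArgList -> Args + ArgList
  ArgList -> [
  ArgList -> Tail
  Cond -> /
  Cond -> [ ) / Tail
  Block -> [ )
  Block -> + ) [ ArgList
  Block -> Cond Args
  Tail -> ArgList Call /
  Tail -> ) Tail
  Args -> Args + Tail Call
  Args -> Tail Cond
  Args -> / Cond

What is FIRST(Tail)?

{ ), /, [ }

From Tail -> ArgList Call /: add FIRST(ArgList) = { ), /, [ }.
Tail -> ) Tail contributes {)}.
Union: FIRST(Tail) = { ), /, [ }.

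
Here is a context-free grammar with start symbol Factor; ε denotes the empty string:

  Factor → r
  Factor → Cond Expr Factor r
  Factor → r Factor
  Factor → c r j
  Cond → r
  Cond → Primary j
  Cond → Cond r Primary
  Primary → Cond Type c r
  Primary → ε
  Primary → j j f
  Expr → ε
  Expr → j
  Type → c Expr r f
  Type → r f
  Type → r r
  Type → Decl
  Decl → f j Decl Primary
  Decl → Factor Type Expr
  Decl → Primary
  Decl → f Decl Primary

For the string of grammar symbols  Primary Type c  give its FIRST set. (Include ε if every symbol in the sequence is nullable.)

{ c, f, j, r }

Add FIRST(Primary)\{ε} = { j, r }; Primary is nullable, continue.
Add FIRST(Type)\{ε} = { c, f, j, r }; Type is nullable, continue.
c is a terminal; add {c} and stop.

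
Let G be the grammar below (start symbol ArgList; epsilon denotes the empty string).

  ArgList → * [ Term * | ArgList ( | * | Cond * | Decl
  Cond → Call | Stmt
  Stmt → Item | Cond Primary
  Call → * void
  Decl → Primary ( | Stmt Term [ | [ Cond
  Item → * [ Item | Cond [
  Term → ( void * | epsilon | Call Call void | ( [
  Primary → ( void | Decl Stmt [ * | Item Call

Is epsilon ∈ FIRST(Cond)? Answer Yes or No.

Nullable nonterminals: Term.
No production of Cond has an RHS whose symbols are all nullable, so Cond is not nullable.

No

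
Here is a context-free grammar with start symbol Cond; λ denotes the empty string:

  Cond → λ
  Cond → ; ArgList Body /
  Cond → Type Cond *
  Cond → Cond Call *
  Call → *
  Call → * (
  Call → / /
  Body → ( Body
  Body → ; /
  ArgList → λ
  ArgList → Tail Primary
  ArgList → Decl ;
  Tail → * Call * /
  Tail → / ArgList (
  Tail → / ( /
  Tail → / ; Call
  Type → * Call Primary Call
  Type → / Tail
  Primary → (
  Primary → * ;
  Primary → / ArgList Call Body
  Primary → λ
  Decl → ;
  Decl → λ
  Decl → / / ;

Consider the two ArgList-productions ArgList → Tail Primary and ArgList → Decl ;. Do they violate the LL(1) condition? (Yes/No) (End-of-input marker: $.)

FIRST(Tail Primary) = { *, / } and FIRST(Decl ;) = { /, ; }.
Both contain /, so the two alternatives are not disjoint — LL(1) conflict.

Yes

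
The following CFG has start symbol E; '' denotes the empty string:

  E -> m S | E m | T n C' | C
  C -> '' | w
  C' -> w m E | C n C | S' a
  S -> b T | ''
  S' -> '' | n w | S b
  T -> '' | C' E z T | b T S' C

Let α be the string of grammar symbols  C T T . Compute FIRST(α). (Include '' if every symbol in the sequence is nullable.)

{ a, b, n, w, '' }

Add FIRST(C)\{''} = { w }; C is nullable, continue.
Add FIRST(T)\{''} = { a, b, n, w }; T is nullable, continue.
Add FIRST(T)\{''} = { a, b, n, w }; T is nullable, continue.
Every symbol is nullable, so include ''.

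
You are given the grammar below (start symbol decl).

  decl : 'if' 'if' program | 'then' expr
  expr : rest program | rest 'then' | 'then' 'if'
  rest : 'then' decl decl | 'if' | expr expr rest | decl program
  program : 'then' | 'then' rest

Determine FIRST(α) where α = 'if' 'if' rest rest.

'if' is a terminal; add {'if'} and stop.

{ 'if' }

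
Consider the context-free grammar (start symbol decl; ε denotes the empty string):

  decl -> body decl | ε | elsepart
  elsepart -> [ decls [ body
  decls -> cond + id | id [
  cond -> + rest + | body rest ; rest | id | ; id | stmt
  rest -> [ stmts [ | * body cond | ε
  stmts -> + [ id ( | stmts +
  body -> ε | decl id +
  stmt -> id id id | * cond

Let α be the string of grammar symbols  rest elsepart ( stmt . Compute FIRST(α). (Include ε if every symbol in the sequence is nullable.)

Add FIRST(rest)\{ε} = { *, [ }; rest is nullable, continue.
Add FIRST(elsepart) = { [ }; elsepart is not nullable, stop.

{ *, [ }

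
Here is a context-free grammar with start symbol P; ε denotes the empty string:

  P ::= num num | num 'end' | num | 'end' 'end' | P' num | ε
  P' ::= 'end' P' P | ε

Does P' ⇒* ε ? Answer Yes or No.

P' has an ε-production, so P' ⇒ ε.

Yes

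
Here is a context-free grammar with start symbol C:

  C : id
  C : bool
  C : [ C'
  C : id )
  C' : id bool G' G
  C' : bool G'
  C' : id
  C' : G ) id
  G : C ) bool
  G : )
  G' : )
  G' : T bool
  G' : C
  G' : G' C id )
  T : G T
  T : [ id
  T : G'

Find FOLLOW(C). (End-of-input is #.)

{ #, ), [, bool, id }

C is the start symbol, so # ∈ FOLLOW(C).
In G : C ) bool: add FIRST() bool) = { ) }.
In G' : C: C is at the end, add FOLLOW(G') = { #, ), [, bool, id }.
In G' : G' C id ): add FIRST(id )) = { id }.
Union: FOLLOW(C) = { #, ), [, bool, id }.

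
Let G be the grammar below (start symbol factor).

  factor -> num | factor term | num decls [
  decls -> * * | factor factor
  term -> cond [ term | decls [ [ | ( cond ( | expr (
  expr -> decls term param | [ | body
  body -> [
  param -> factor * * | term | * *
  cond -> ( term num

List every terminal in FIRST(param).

{ (, *, [, num }

From param -> factor * *: add FIRST(factor) = { num }.
From param -> term: add FIRST(term) = { (, *, [, num }.
param -> * * contributes {*}.
Union: FIRST(param) = { (, *, [, num }.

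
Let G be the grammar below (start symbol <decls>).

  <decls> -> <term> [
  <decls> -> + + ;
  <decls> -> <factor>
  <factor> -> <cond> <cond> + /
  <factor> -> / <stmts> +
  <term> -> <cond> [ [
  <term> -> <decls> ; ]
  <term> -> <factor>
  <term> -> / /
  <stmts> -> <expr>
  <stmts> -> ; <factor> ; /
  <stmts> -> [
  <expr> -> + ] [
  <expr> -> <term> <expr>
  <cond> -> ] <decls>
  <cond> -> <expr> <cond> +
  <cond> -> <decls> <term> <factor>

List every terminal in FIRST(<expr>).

{ +, /, ] }

<expr> -> + ] [ contributes {+}.
From <expr> -> <term> <expr>: add FIRST(<term>) = { +, /, ] }.
Union: FIRST(<expr>) = { +, /, ] }.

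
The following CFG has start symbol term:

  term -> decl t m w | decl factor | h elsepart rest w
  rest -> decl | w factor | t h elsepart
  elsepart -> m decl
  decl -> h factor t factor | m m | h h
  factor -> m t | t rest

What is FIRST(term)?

From term -> decl t m w: add FIRST(decl) = { h, m }.
From term -> decl factor: add FIRST(decl) = { h, m }.
term -> h elsepart rest w contributes {h}.
Union: FIRST(term) = { h, m }.

{ h, m }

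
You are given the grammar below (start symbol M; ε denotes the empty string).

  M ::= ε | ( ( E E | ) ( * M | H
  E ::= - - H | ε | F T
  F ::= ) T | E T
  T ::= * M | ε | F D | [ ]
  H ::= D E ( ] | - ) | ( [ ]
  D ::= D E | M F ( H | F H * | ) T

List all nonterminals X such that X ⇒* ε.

{ E, F, M, T }

Directly nullable (have an ε-production): M, E, T.
F ::= E T with every symbol nullable, so F is nullable.
No other nonterminal has a production whose RHS symbols are all nullable.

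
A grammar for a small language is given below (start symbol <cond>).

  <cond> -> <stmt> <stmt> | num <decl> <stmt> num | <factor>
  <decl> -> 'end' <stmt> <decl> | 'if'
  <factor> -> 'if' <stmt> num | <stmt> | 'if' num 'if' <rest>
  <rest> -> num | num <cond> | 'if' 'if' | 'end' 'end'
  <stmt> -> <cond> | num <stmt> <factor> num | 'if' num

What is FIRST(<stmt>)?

{ 'if', num }

From <stmt> -> <cond>: add FIRST(<cond>) = { 'if', num }.
<stmt> -> num <stmt> <factor> num contributes {num}.
<stmt> -> 'if' num contributes {'if'}.
Union: FIRST(<stmt>) = { 'if', num }.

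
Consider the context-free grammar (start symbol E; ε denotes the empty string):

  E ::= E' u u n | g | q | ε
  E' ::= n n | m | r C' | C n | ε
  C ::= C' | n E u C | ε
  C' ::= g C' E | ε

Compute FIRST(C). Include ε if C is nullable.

From C ::= C': add FIRST(C') = { g, ε } (including ε since C' is nullable).
C ::= n E u C contributes {n}.
C ::= ε contributes ε.
Union: FIRST(C) = { g, n, ε }.

{ g, n, ε }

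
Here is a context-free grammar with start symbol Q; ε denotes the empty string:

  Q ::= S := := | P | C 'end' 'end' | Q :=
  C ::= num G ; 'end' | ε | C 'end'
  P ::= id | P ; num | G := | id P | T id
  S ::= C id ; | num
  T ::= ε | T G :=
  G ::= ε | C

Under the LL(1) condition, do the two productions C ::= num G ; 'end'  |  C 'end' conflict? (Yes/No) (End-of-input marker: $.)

FIRST(num G ; 'end') = { num } and FIRST(C 'end') = { 'end', num }.
Both contain num, so the two alternatives are not disjoint — LL(1) conflict.

Yes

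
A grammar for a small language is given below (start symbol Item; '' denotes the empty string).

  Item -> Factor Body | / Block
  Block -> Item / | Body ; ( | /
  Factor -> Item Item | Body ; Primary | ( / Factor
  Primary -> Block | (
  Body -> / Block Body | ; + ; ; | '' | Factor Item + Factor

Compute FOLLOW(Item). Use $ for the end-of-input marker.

{ $, (, +, /, ; }

Item is the start symbol, so $ ∈ FOLLOW(Item).
In Block -> Item /: add FIRST(/) = { / }.
In Factor -> Item Item: add FIRST(Item) = { (, /, ; }.
In Factor -> Item Item: Item is at the end, add FOLLOW(Factor) = { $, (, +, /, ; }.
In Body -> Factor Item + Factor: add FIRST(+ Factor) = { + }.
Union: FOLLOW(Item) = { $, (, +, /, ; }.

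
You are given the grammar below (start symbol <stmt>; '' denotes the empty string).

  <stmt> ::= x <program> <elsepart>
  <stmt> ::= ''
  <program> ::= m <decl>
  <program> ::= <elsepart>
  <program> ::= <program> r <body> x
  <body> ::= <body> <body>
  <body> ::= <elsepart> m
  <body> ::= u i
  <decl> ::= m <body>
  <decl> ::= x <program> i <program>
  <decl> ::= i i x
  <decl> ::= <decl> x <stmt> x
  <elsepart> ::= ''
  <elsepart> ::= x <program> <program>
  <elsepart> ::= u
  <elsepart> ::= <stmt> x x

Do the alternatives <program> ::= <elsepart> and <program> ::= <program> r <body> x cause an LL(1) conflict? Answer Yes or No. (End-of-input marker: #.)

FIRST(<elsepart>) = { u, x, '' } and FIRST(<program> r <body> x) = { m, r, u, x }.
Both contain u, so the two alternatives are not disjoint — LL(1) conflict.

Yes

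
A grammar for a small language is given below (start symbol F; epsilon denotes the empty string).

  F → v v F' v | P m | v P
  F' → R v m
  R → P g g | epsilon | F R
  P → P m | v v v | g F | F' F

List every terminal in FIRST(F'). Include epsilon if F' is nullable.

{ g, v }

From F' → R v m: R nullable, take FIRST(R) ∪ {v} = { g, v }.
Union: FIRST(F') = { g, v }.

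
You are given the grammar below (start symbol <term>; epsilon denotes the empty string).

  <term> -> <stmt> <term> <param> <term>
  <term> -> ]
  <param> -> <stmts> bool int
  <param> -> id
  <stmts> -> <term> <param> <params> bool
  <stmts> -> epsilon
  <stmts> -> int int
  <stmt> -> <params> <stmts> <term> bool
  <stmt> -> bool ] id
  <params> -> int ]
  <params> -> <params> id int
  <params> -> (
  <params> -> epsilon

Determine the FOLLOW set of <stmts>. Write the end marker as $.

{ (, ], bool, id, int }

In <param> -> <stmts> bool int: add FIRST(bool int) = { bool }.
In <stmt> -> <params> <stmts> <term> bool: add FIRST(<term> bool) = { (, ], bool, id, int }.
Union: FOLLOW(<stmts>) = { (, ], bool, id, int }.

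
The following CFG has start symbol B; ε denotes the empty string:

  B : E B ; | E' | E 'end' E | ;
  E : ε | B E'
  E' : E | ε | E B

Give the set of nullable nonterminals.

Directly nullable (have an ε-production): E, E'.
B : E' with every symbol nullable, so B is nullable.

{ B, E, E' }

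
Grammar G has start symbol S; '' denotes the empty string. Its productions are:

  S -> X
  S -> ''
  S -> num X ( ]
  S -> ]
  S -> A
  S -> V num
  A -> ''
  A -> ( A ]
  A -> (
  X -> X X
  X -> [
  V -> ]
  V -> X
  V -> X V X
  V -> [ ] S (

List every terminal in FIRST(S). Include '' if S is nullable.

From S -> X: add FIRST(X) = { [ }.
S -> '' contributes ''.
S -> num X ( ] contributes {num}.
S -> ] contributes {]}.
From S -> A: add FIRST(A) = { (, '' } (including '' since A is nullable).
From S -> V num: add FIRST(V) = { [, ] }.
Union: FIRST(S) = { (, [, ], num, '' }.

{ (, [, ], num, '' }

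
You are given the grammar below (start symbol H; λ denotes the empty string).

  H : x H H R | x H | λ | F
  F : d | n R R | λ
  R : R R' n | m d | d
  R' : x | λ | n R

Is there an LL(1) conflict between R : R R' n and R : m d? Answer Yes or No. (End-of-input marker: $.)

Yes

FIRST(R R' n) = { d, m } and FIRST(m d) = { m }.
Both contain m, so the two alternatives are not disjoint — LL(1) conflict.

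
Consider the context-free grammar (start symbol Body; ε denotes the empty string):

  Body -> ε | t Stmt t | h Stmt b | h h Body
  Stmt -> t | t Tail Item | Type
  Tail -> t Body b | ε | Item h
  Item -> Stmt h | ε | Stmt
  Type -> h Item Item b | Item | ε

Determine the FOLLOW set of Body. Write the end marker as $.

{ $, b }

Body is the start symbol, so $ ∈ FOLLOW(Body).
In Body -> h h Body: Body is at the end, add FOLLOW(Body) = { $, b }.
In Tail -> t Body b: add FIRST(b) = { b }.
Union: FOLLOW(Body) = { $, b }.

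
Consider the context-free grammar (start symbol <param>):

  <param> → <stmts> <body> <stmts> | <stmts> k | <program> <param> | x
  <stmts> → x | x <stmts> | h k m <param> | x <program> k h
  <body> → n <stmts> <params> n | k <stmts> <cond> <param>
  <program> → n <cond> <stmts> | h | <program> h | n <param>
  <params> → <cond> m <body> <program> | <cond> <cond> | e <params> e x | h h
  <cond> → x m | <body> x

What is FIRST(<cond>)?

{ k, n, x }

<cond> → x m contributes {x}.
From <cond> → <body> x: add FIRST(<body>) = { k, n }.
Union: FIRST(<cond>) = { k, n, x }.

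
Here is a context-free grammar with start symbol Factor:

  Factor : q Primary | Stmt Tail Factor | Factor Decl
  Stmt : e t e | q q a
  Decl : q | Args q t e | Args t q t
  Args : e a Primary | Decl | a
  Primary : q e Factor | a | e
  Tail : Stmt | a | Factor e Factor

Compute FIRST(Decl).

Decl : q contributes {q}.
From Decl : Args q t e: add FIRST(Args) = { a, e, q }.
From Decl : Args t q t: add FIRST(Args) = { a, e, q }.
Union: FIRST(Decl) = { a, e, q }.

{ a, e, q }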